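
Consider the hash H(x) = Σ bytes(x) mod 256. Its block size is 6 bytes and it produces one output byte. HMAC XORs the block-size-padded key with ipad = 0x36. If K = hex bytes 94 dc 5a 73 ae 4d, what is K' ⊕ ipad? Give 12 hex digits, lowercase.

Key hex bytes 94 dc 5a 73 ae 4d is exactly B = 6 bytes: K' = 94 dc 5a 73 ae 4d.
XOR each byte with 0x36: 94⊕36=a2, dc⊕36=ea, 5a⊕36=6c, 73⊕36=45, ae⊕36=98, 4d⊕36=7b.

a2ea6c45987b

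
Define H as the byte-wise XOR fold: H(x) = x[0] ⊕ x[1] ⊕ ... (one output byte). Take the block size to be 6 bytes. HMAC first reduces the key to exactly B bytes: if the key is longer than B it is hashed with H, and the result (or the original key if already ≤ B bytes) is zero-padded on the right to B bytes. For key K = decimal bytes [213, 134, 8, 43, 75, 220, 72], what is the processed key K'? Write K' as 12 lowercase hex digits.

af0000000000

|K| = 7 > B = 6, so first hash the key.
H(K): XOR d5⊕86⊕08⊕2b⊕4b⊕dc⊕48 = af.
Zero-pad H(K) = af to 6 bytes: K' = af 00 00 00 00 00.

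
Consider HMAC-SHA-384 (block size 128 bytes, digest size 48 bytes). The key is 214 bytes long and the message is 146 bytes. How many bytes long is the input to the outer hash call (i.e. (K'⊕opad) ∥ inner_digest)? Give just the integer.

176

Key is 214 > 128 bytes, so it is hashed to 48 bytes then zero-padded to 128: |K'| = 128.
Outer input = (K'⊕opad) ∥ H(inner) → 128 + 48 = 176 bytes.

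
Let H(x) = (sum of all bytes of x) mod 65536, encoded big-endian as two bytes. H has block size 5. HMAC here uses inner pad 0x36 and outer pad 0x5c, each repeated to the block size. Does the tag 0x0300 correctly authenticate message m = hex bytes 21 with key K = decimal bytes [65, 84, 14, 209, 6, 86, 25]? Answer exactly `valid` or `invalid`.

valid

Key decimal bytes [65, 84, 14, 209, 6, 86, 25] = 41 54 0e d1 06 56 19 is 7 bytes > B = 5, so hash it first: H(key) = 01 e9, then zero-pad to 5 bytes: K' = 01 e9 00 00 00.
K' ⊕ ipad = 37 df 36 36 36; K' ⊕ opad = 5d b5 5c 5c 5c.
Inner hash: sum = 55+223+54+54+54+33 = 473 → 01 d9.
Outer hash (recomputed tag): sum = 93+181+92+92+92+1+217 = 768 → 03 00.
Recomputed tag = 0300; claimed = 0300 → match.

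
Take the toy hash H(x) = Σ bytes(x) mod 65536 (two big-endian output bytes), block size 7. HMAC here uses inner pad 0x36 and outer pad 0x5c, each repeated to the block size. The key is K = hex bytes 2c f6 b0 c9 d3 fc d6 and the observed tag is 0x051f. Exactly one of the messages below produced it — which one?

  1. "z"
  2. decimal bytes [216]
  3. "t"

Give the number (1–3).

2

Key hex bytes 2c f6 b0 c9 d3 fc d6 is exactly B = 7 bytes: K' = 2c f6 b0 c9 d3 fc d6.
K' ⊕ ipad = 1a c0 86 ff e5 ca e0; K' ⊕ opad = 70 aa ec 95 8f a0 8a.
m1: inner = H(1a c0 86 ff e5 ca e0 7a) = 05 68; tag = H(70 aa ec 95 8f a0 8a 05 68) = 04c1
m2: inner = H(1a c0 86 ff e5 ca e0 d8) = 05 c6; tag = H(70 aa ec 95 8f a0 8a 05 c6) = 051f ← matches
m3: inner = H(1a c0 86 ff e5 ca e0 74) = 05 62; tag = H(70 aa ec 95 8f a0 8a 05 62) = 04bb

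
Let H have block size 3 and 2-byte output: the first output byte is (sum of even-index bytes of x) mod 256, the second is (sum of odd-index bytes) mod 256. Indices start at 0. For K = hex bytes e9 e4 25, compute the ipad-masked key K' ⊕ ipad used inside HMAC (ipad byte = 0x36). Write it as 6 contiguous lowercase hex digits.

dfd213

Key hex bytes e9 e4 25 is exactly B = 3 bytes: K' = e9 e4 25.
XOR each byte with 0x36: e9⊕36=df, e4⊕36=d2, 25⊕36=13.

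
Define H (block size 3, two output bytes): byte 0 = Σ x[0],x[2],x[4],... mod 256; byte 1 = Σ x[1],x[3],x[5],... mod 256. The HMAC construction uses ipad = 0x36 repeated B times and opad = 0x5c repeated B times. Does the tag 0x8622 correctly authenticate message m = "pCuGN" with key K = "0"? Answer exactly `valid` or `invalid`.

Key "0" = 30 is 1 byte ≤ B = 3; zero-pad to 3 bytes: K' = 30 00 00.
K' ⊕ ipad = 06 36 36; K' ⊕ opad = 6c 5c 5c.
Inner hash: even-index sum = 198 mod 256 = 198; odd-index sum = 361 mod 256 = 105 → c6 69.
Outer hash (recomputed tag): even-index sum = 305 mod 256 = 49; odd-index sum = 290 mod 256 = 34 → 31 22.
Recomputed tag = 3122; claimed = 8622 → mismatch.

invalid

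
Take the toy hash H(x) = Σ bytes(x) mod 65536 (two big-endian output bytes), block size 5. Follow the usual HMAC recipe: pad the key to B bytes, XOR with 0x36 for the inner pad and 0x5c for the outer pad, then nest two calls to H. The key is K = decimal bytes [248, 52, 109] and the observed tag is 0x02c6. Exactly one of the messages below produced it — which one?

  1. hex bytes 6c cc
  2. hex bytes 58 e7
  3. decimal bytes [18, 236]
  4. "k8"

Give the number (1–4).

1

Key decimal bytes [248, 52, 109] = f8 34 6d is 3 bytes ≤ B = 5; zero-pad to 5 bytes: K' = f8 34 6d 00 00.
K' ⊕ ipad = ce 02 5b 36 36; K' ⊕ opad = a4 68 31 5c 5c.
m1: inner = H(ce 02 5b 36 36 6c cc) = 02 cf; tag = H(a4 68 31 5c 5c 02 cf) = 02c6 ← matches
m2: inner = H(ce 02 5b 36 36 58 e7) = 02 d6; tag = H(a4 68 31 5c 5c 02 d6) = 02cd
m3: inner = H(ce 02 5b 36 36 12 ec) = 02 95; tag = H(a4 68 31 5c 5c 02 95) = 028c
m4: inner = H(ce 02 5b 36 36 6b 38) = 02 3a; tag = H(a4 68 31 5c 5c 02 3a) = 0231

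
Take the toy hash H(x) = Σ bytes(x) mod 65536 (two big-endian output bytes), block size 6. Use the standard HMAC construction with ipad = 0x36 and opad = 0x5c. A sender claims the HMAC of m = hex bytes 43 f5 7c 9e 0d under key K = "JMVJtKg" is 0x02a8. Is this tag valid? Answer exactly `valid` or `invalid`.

Key "JMVJtKg" = 4a 4d 56 4a 74 4b 67 is 7 bytes > B = 6, so hash it first: H(key) = 02 5d, then zero-pad to 6 bytes: K' = 02 5d 00 00 00 00.
K' ⊕ ipad = 34 6b 36 36 36 36; K' ⊕ opad = 5e 01 5c 5c 5c 5c.
Inner hash: sum = 52+107+54+54+54+54+67+245+124+158+13 = 982 → 03 d6.
Outer hash (recomputed tag): sum = 94+1+92+92+92+92+3+214 = 680 → 02 a8.
Recomputed tag = 02a8; claimed = 02a8 → match.

valid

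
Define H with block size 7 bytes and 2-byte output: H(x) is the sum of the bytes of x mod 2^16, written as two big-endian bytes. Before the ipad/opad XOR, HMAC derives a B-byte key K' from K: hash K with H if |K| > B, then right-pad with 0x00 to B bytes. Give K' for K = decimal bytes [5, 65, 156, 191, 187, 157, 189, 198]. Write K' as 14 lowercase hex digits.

047c0000000000

|K| = 8 > B = 7, so first hash the key.
H(K): sum = 5+65+156+191+187+157+189+198 = 1148 → 04 7c.
Zero-pad H(K) = 04 7c to 7 bytes: K' = 04 7c 00 00 00 00 00.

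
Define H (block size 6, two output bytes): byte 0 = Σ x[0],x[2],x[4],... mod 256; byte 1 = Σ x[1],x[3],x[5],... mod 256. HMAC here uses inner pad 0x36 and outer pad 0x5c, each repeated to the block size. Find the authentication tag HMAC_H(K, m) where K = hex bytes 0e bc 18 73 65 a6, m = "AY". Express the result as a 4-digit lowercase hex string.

c9c1

Key hex bytes 0e bc 18 73 65 a6 is exactly B = 6 bytes: K' = 0e bc 18 73 65 a6.
K' ⊕ ipad = 38 8a 2e 45 53 90.  K' ⊕ opad = 52 e0 44 2f 39 fa.
Inner input = (K'⊕ipad) ∥ m = 38 8a 2e 45 53 90 ∥ 41 59.
Inner hash: even-index sum = 250 mod 256 = 250; odd-index sum = 440 mod 256 = 184 → fa b8.
Outer input = (K'⊕opad) ∥ inner = 52 e0 44 2f 39 fa ∥ fa b8.
Outer hash (tag): even-index sum = 457 mod 256 = 201; odd-index sum = 705 mod 256 = 193 → c9 c1.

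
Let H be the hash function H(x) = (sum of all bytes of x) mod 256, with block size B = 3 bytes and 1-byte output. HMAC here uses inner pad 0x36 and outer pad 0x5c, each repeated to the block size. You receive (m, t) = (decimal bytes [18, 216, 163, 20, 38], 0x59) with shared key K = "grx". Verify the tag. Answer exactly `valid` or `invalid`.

Key "grx" = 67 72 78 is exactly B = 3 bytes: K' = 67 72 78.
K' ⊕ ipad = 51 44 4e; K' ⊕ opad = 3b 2e 24.
Inner hash: sum = 81+68+78+18+216+163+20+38 = 682; mod 256 = 170 → aa.
Outer hash (recomputed tag): sum = 59+46+36+170 = 311; mod 256 = 55 → 37.
Recomputed tag = 37; claimed = 59 → mismatch.

invalid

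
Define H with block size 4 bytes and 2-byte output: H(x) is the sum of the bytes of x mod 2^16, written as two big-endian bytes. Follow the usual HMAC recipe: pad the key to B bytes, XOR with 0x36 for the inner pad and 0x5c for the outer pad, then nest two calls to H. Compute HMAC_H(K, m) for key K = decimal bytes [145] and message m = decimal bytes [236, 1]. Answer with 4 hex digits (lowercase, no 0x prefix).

0219

Key decimal bytes [145] = 91 is 1 byte ≤ B = 4; zero-pad to 4 bytes: K' = 91 00 00 00.
K' ⊕ ipad = a7 36 36 36.  K' ⊕ opad = cd 5c 5c 5c.
Inner input = (K'⊕ipad) ∥ m = a7 36 36 36 ∥ ec 01.
Inner hash: sum = 167+54+54+54+236+1 = 566 → 02 36.
Outer input = (K'⊕opad) ∥ inner = cd 5c 5c 5c ∥ 02 36.
Outer hash (tag): sum = 205+92+92+92+2+54 = 537 → 02 19.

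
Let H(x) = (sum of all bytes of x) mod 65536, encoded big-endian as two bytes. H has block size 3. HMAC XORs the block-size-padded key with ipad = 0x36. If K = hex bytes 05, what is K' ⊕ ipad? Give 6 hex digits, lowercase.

333636

Key hex bytes 05 is 1 byte ≤ B = 3; zero-pad to 3 bytes: K' = 05 00 00.
XOR each byte with 0x36: 05⊕36=33, 00⊕36=36, 00⊕36=36.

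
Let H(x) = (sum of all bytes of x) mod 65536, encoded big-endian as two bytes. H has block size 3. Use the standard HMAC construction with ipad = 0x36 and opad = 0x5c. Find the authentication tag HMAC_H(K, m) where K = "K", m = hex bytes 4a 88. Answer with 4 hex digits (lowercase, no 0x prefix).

018b

Key "K" = 4b is 1 byte ≤ B = 3; zero-pad to 3 bytes: K' = 4b 00 00.
K' ⊕ ipad = 7d 36 36.  K' ⊕ opad = 17 5c 5c.
Inner input = (K'⊕ipad) ∥ m = 7d 36 36 ∥ 4a 88.
Inner hash: sum = 125+54+54+74+136 = 443 → 01 bb.
Outer input = (K'⊕opad) ∥ inner = 17 5c 5c ∥ 01 bb.
Outer hash (tag): sum = 23+92+92+1+187 = 395 → 01 8b.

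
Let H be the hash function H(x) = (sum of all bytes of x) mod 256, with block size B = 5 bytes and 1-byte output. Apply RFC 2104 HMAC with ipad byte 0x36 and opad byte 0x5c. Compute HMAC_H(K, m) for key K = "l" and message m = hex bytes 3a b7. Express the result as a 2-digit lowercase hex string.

Key "l" = 6c is 1 byte ≤ B = 5; zero-pad to 5 bytes: K' = 6c 00 00 00 00.
K' ⊕ ipad = 5a 36 36 36 36.  K' ⊕ opad = 30 5c 5c 5c 5c.
Inner input = (K'⊕ipad) ∥ m = 5a 36 36 36 36 ∥ 3a b7.
Inner hash: sum = 90+54+54+54+54+58+183 = 547; mod 256 = 35 → 23.
Outer input = (K'⊕opad) ∥ inner = 30 5c 5c 5c 5c ∥ 23.
Outer hash (tag): sum = 48+92+92+92+92+35 = 451; mod 256 = 195 → c3.

c3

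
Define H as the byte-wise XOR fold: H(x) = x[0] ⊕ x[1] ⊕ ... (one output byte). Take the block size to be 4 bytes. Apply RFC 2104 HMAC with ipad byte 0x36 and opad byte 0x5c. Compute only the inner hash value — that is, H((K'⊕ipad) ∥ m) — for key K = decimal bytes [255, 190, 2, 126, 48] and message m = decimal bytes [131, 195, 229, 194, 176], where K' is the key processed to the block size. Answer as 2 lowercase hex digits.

da

Key decimal bytes [255, 190, 2, 126, 48] = ff be 02 7e 30 is 5 bytes > B = 4, so hash it first: H(key) = 0d, then zero-pad to 4 bytes: K' = 0d 00 00 00.
K' ⊕ ipad = 3b 36 36 36.
Inner input = 3b 36 36 36 ∥ 83 c3 e5 c2 b0.
Inner hash: XOR 3b⊕36⊕36⊕36⊕83⊕c3⊕e5⊕c2⊕b0 = da.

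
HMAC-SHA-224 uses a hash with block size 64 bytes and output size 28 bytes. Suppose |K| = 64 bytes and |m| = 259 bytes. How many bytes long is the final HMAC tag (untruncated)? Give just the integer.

28

The tag is one SHA-224 digest: 28 bytes.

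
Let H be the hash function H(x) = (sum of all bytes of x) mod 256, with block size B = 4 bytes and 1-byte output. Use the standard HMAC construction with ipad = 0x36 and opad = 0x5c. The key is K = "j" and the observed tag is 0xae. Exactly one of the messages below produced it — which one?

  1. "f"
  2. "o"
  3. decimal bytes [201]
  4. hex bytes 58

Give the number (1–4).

1

Key "j" = 6a is 1 byte ≤ B = 4; zero-pad to 4 bytes: K' = 6a 00 00 00.
K' ⊕ ipad = 5c 36 36 36; K' ⊕ opad = 36 5c 5c 5c.
m1: inner = H(5c 36 36 36 66) = 64; tag = H(36 5c 5c 5c 64) = ae ← matches
m2: inner = H(5c 36 36 36 6f) = 6d; tag = H(36 5c 5c 5c 6d) = b7
m3: inner = H(5c 36 36 36 c9) = c7; tag = H(36 5c 5c 5c c7) = 11
m4: inner = H(5c 36 36 36 58) = 56; tag = H(36 5c 5c 5c 56) = a0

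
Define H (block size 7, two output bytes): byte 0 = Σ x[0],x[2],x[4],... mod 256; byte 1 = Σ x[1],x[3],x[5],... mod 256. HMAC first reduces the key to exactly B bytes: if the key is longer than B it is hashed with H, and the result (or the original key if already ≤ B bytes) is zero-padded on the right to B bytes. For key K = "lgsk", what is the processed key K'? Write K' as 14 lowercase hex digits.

Key "lgsk" = 6c 67 73 6b is 4 bytes ≤ B = 7; zero-pad to 7 bytes: K' = 6c 67 73 6b 00 00 00.

6c67736b000000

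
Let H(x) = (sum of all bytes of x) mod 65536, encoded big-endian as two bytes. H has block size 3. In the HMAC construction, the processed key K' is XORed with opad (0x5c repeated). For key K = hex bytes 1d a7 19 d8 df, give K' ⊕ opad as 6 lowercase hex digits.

Key hex bytes 1d a7 19 d8 df is 5 bytes > B = 3, so hash it first: H(key) = 02 94, then zero-pad to 3 bytes: K' = 02 94 00.
XOR each byte with 0x5c: 02⊕5c=5e, 94⊕5c=c8, 00⊕5c=5c.

5ec85c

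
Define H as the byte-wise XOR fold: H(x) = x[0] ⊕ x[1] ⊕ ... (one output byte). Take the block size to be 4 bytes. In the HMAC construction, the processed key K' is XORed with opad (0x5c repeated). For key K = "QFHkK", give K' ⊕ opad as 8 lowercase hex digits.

Key "QFHkK" = 51 46 48 6b 4b is 5 bytes > B = 4, so hash it first: H(key) = 7f, then zero-pad to 4 bytes: K' = 7f 00 00 00.
XOR each byte with 0x5c: 7f⊕5c=23, 00⊕5c=5c, 00⊕5c=5c, 00⊕5c=5c.

235c5c5c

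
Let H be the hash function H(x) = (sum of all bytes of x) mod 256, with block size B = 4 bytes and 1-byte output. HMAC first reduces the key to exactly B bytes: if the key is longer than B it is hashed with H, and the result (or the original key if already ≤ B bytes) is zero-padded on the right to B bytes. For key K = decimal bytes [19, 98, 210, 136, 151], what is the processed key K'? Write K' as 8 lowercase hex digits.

66000000

|K| = 5 > B = 4, so first hash the key.
H(K): sum = 19+98+210+136+151 = 614; mod 256 = 102 → 66.
Zero-pad H(K) = 66 to 4 bytes: K' = 66 00 00 00.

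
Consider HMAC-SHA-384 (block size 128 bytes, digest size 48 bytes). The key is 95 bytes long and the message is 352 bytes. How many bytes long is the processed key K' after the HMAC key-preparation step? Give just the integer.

128

Key is 95 ≤ 128 bytes, zero-padded: |K'| = 128.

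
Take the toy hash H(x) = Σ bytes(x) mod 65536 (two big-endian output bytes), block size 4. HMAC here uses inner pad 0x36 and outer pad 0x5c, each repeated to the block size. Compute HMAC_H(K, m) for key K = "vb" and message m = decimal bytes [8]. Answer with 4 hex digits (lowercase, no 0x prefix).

Key "vb" = 76 62 is 2 bytes ≤ B = 4; zero-pad to 4 bytes: K' = 76 62 00 00.
K' ⊕ ipad = 40 54 36 36.  K' ⊕ opad = 2a 3e 5c 5c.
Inner input = (K'⊕ipad) ∥ m = 40 54 36 36 ∥ 08.
Inner hash: sum = 64+84+54+54+8 = 264 → 01 08.
Outer input = (K'⊕opad) ∥ inner = 2a 3e 5c 5c ∥ 01 08.
Outer hash (tag): sum = 42+62+92+92+1+8 = 297 → 01 29.

0129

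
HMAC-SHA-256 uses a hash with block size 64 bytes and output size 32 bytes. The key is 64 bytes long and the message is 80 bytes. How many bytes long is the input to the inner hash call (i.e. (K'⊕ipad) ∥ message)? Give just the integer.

Key is 64 ≤ 64 bytes, zero-padded: |K'| = 64.
Inner input = (K'⊕ipad) ∥ m → 64 + 80 = 144 bytes.

144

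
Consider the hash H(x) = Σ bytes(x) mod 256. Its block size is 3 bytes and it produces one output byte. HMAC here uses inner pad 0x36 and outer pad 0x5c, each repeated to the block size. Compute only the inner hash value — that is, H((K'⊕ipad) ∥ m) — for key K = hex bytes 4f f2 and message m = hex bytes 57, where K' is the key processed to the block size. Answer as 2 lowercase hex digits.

Key hex bytes 4f f2 is 2 bytes ≤ B = 3; zero-pad to 3 bytes: K' = 4f f2 00.
K' ⊕ ipad = 79 c4 36.
Inner input = 79 c4 36 ∥ 57.
Inner hash: sum = 121+196+54+87 = 458; mod 256 = 202 → ca.

ca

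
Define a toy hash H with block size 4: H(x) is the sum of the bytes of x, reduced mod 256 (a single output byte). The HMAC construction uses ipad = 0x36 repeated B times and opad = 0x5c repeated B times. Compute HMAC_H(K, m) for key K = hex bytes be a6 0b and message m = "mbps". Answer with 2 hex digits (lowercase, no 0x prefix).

Key hex bytes be a6 0b is 3 bytes ≤ B = 4; zero-pad to 4 bytes: K' = be a6 0b 00.
K' ⊕ ipad = 88 90 3d 36.  K' ⊕ opad = e2 fa 57 5c.
Inner input = (K'⊕ipad) ∥ m = 88 90 3d 36 ∥ 6d 62 70 73.
Inner hash: sum = 136+144+61+54+109+98+112+115 = 829; mod 256 = 61 → 3d.
Outer input = (K'⊕opad) ∥ inner = e2 fa 57 5c ∥ 3d.
Outer hash (tag): sum = 226+250+87+92+61 = 716; mod 256 = 204 → cc.

cc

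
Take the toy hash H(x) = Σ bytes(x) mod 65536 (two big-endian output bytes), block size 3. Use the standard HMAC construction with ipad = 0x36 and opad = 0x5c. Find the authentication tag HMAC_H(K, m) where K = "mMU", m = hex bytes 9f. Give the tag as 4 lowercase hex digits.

Key "mMU" = 6d 4d 55 is exactly B = 3 bytes: K' = 6d 4d 55.
K' ⊕ ipad = 5b 7b 63.  K' ⊕ opad = 31 11 09.
Inner input = (K'⊕ipad) ∥ m = 5b 7b 63 ∥ 9f.
Inner hash: sum = 91+123+99+159 = 472 → 01 d8.
Outer input = (K'⊕opad) ∥ inner = 31 11 09 ∥ 01 d8.
Outer hash (tag): sum = 49+17+9+1+216 = 292 → 01 24.

0124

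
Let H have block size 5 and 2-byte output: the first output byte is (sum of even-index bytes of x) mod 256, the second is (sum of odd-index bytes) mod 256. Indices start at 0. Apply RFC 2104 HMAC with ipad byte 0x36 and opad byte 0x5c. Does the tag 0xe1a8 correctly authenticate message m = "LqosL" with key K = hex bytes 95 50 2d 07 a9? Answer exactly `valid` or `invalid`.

invalid

Key hex bytes 95 50 2d 07 a9 is exactly B = 5 bytes: K' = 95 50 2d 07 a9.
K' ⊕ ipad = a3 66 1b 31 9f; K' ⊕ opad = c9 0c 71 5b f5.
Inner hash: even-index sum = 577 mod 256 = 65; odd-index sum = 414 mod 256 = 158 → 41 9e.
Outer hash (recomputed tag): even-index sum = 717 mod 256 = 205; odd-index sum = 168 mod 256 = 168 → cd a8.
Recomputed tag = cda8; claimed = e1a8 → mismatch.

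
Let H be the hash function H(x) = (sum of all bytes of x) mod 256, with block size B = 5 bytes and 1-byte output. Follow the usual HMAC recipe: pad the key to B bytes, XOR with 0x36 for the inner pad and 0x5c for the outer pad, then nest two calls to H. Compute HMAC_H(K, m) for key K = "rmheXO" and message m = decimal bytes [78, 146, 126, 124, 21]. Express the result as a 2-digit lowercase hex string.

Key "rmheXO" = 72 6d 68 65 58 4f is 6 bytes > B = 5, so hash it first: H(key) = 53, then zero-pad to 5 bytes: K' = 53 00 00 00 00.
K' ⊕ ipad = 65 36 36 36 36.  K' ⊕ opad = 0f 5c 5c 5c 5c.
Inner input = (K'⊕ipad) ∥ m = 65 36 36 36 36 ∥ 4e 92 7e 7c 15.
Inner hash: sum = 101+54+54+54+54+78+146+126+124+21 = 812; mod 256 = 44 → 2c.
Outer input = (K'⊕opad) ∥ inner = 0f 5c 5c 5c 5c ∥ 2c.
Outer hash (tag): sum = 15+92+92+92+92+44 = 427; mod 256 = 171 → ab.

ab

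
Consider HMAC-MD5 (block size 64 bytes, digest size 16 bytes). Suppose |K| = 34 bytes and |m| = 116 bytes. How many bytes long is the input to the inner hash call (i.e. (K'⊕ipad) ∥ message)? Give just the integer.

180

Key is 34 ≤ 64 bytes, zero-padded: |K'| = 64.
Inner input = (K'⊕ipad) ∥ m → 64 + 116 = 180 bytes.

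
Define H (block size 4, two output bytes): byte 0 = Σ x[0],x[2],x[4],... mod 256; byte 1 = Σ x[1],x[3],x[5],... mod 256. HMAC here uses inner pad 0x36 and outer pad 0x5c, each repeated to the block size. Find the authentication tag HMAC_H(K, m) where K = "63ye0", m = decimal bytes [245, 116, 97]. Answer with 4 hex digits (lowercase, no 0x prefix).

5478

Key "63ye0" = 36 33 79 65 30 is 5 bytes > B = 4, so hash it first: H(key) = df 98, then zero-pad to 4 bytes: K' = df 98 00 00.
K' ⊕ ipad = e9 ae 36 36.  K' ⊕ opad = 83 c4 5c 5c.
Inner input = (K'⊕ipad) ∥ m = e9 ae 36 36 ∥ f5 74 61.
Inner hash: even-index sum = 629 mod 256 = 117; odd-index sum = 344 mod 256 = 88 → 75 58.
Outer input = (K'⊕opad) ∥ inner = 83 c4 5c 5c ∥ 75 58.
Outer hash (tag): even-index sum = 340 mod 256 = 84; odd-index sum = 376 mod 256 = 120 → 54 78.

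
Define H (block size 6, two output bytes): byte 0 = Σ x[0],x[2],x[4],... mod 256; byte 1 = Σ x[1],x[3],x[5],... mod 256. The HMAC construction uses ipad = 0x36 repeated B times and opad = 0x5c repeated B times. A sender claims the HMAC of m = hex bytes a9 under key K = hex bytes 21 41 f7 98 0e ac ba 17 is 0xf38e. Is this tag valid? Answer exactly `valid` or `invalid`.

Key hex bytes 21 41 f7 98 0e ac ba 17 is 8 bytes > B = 6, so hash it first: H(key) = e0 9c, then zero-pad to 6 bytes: K' = e0 9c 00 00 00 00.
K' ⊕ ipad = d6 aa 36 36 36 36; K' ⊕ opad = bc c0 5c 5c 5c 5c.
Inner hash: even-index sum = 491 mod 256 = 235; odd-index sum = 278 mod 256 = 22 → eb 16.
Outer hash (recomputed tag): even-index sum = 607 mod 256 = 95; odd-index sum = 398 mod 256 = 142 → 5f 8e.
Recomputed tag = 5f8e; claimed = f38e → mismatch.

invalid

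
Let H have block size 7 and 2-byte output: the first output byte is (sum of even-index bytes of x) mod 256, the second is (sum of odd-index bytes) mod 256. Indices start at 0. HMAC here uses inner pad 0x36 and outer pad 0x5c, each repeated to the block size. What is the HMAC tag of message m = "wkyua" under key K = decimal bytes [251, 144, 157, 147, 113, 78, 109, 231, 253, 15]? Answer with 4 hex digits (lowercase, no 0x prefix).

Key decimal bytes [251, 144, 157, 147, 113, 78, 109, 231, 253, 15] = fb 90 9d 93 71 4e 6d e7 fd 0f is 10 bytes > B = 7, so hash it first: H(key) = 73 67, then zero-pad to 7 bytes: K' = 73 67 00 00 00 00 00.
K' ⊕ ipad = 45 51 36 36 36 36 36.  K' ⊕ opad = 2f 3b 5c 5c 5c 5c 5c.
Inner input = (K'⊕ipad) ∥ m = 45 51 36 36 36 36 36 ∥ 77 6b 79 75 61.
Inner hash: even-index sum = 455 mod 256 = 199; odd-index sum = 526 mod 256 = 14 → c7 0e.
Outer input = (K'⊕opad) ∥ inner = 2f 3b 5c 5c 5c 5c 5c ∥ c7 0e.
Outer hash (tag): even-index sum = 337 mod 256 = 81; odd-index sum = 442 mod 256 = 186 → 51 ba.

51ba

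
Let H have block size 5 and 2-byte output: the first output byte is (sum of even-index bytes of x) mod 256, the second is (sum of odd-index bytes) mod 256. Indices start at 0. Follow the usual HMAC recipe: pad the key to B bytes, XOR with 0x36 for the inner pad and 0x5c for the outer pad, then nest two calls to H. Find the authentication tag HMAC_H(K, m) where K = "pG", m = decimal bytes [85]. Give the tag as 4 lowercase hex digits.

Key "pG" = 70 47 is 2 bytes ≤ B = 5; zero-pad to 5 bytes: K' = 70 47 00 00 00.
K' ⊕ ipad = 46 71 36 36 36.  K' ⊕ opad = 2c 1b 5c 5c 5c.
Inner input = (K'⊕ipad) ∥ m = 46 71 36 36 36 ∥ 55.
Inner hash: even-index sum = 178 mod 256 = 178; odd-index sum = 252 mod 256 = 252 → b2 fc.
Outer input = (K'⊕opad) ∥ inner = 2c 1b 5c 5c 5c ∥ b2 fc.
Outer hash (tag): even-index sum = 480 mod 256 = 224; odd-index sum = 297 mod 256 = 41 → e0 29.

e029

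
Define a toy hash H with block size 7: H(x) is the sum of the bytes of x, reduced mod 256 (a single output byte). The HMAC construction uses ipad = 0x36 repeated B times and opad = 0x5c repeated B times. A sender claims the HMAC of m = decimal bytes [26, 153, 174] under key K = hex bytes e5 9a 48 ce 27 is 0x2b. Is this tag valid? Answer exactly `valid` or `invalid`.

Key hex bytes e5 9a 48 ce 27 is 5 bytes ≤ B = 7; zero-pad to 7 bytes: K' = e5 9a 48 ce 27 00 00.
K' ⊕ ipad = d3 ac 7e f8 11 36 36; K' ⊕ opad = b9 c6 14 92 7b 5c 5c.
Inner hash: sum = 211+172+126+248+17+54+54+26+153+174 = 1235; mod 256 = 211 → d3.
Outer hash (recomputed tag): sum = 185+198+20+146+123+92+92+211 = 1067; mod 256 = 43 → 2b.
Recomputed tag = 2b; claimed = 2b → match.

valid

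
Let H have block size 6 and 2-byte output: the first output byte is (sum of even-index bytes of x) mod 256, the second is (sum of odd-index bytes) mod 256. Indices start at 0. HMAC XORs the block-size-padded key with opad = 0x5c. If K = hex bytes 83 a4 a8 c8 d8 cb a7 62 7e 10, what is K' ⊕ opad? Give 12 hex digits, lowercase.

Key hex bytes 83 a4 a8 c8 d8 cb a7 62 7e 10 is 10 bytes > B = 6, so hash it first: H(key) = 28 a9, then zero-pad to 6 bytes: K' = 28 a9 00 00 00 00.
XOR each byte with 0x5c: 28⊕5c=74, a9⊕5c=f5, 00⊕5c=5c, 00⊕5c=5c, 00⊕5c=5c, 00⊕5c=5c.

74f55c5c5c5c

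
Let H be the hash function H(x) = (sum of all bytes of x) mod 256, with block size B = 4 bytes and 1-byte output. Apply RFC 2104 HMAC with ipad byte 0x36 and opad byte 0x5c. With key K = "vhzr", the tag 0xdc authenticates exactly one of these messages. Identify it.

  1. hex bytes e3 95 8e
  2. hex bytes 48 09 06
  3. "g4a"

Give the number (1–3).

3

Key "vhzr" = 76 68 7a 72 is exactly B = 4 bytes: K' = 76 68 7a 72.
K' ⊕ ipad = 40 5e 4c 44; K' ⊕ opad = 2a 34 26 2e.
m1: inner = H(40 5e 4c 44 e3 95 8e) = 34; tag = H(2a 34 26 2e 34) = e6
m2: inner = H(40 5e 4c 44 48 09 06) = 85; tag = H(2a 34 26 2e 85) = 37
m3: inner = H(40 5e 4c 44 67 34 61) = 2a; tag = H(2a 34 26 2e 2a) = dc ← matches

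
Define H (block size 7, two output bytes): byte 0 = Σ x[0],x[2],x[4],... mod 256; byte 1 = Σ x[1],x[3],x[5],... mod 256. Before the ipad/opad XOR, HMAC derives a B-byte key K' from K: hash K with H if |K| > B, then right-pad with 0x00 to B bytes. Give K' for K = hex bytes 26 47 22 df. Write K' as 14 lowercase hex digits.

Key hex bytes 26 47 22 df is 4 bytes ≤ B = 7; zero-pad to 7 bytes: K' = 26 47 22 df 00 00 00.

264722df000000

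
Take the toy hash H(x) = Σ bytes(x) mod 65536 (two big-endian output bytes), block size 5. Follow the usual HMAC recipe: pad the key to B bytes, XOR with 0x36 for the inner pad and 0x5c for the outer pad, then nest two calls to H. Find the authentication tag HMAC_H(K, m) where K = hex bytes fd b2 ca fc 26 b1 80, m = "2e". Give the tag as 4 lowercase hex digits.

Key hex bytes fd b2 ca fc 26 b1 80 is 7 bytes > B = 5, so hash it first: H(key) = 04 cc, then zero-pad to 5 bytes: K' = 04 cc 00 00 00.
K' ⊕ ipad = 32 fa 36 36 36.  K' ⊕ opad = 58 90 5c 5c 5c.
Inner input = (K'⊕ipad) ∥ m = 32 fa 36 36 36 ∥ 32 65.
Inner hash: sum = 50+250+54+54+54+50+101 = 613 → 02 65.
Outer input = (K'⊕opad) ∥ inner = 58 90 5c 5c 5c ∥ 02 65.
Outer hash (tag): sum = 88+144+92+92+92+2+101 = 611 → 02 63.

0263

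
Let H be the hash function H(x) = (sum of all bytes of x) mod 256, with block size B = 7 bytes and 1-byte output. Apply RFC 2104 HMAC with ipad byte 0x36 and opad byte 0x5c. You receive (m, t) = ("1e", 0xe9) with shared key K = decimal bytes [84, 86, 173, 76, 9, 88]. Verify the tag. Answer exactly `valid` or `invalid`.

invalid

Key decimal bytes [84, 86, 173, 76, 9, 88] = 54 56 ad 4c 09 58 is 6 bytes ≤ B = 7; zero-pad to 7 bytes: K' = 54 56 ad 4c 09 58 00.
K' ⊕ ipad = 62 60 9b 7a 3f 6e 36; K' ⊕ opad = 08 0a f1 10 55 04 5c.
Inner hash: sum = 98+96+155+122+63+110+54+49+101 = 848; mod 256 = 80 → 50.
Outer hash (recomputed tag): sum = 8+10+241+16+85+4+92+80 = 536; mod 256 = 24 → 18.
Recomputed tag = 18; claimed = e9 → mismatch.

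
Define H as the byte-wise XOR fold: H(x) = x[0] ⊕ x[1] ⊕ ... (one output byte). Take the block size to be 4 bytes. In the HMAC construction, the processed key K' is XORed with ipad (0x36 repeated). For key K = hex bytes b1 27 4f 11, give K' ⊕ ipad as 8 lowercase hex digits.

Key hex bytes b1 27 4f 11 is exactly B = 4 bytes: K' = b1 27 4f 11.
XOR each byte with 0x36: b1⊕36=87, 27⊕36=11, 4f⊕36=79, 11⊕36=27.

87117927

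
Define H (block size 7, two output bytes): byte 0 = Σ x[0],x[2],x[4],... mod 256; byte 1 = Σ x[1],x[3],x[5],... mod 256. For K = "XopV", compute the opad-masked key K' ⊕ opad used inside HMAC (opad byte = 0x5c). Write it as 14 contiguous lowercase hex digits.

04332c0a5c5c5c

Key "XopV" = 58 6f 70 56 is 4 bytes ≤ B = 7; zero-pad to 7 bytes: K' = 58 6f 70 56 00 00 00.
XOR each byte with 0x5c: 58⊕5c=04, 6f⊕5c=33, 70⊕5c=2c, 56⊕5c=0a, 00⊕5c=5c, 00⊕5c=5c, 00⊕5c=5c.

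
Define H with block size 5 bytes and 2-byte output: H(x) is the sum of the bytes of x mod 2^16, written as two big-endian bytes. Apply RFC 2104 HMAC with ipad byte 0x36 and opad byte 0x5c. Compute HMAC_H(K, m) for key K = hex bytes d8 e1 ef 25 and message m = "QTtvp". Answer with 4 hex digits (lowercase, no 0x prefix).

Key hex bytes d8 e1 ef 25 is 4 bytes ≤ B = 5; zero-pad to 5 bytes: K' = d8 e1 ef 25 00.
K' ⊕ ipad = ee d7 d9 13 36.  K' ⊕ opad = 84 bd b3 79 5c.
Inner input = (K'⊕ipad) ∥ m = ee d7 d9 13 36 ∥ 51 54 74 76 70.
Inner hash: sum = 238+215+217+19+54+81+84+116+118+112 = 1254 → 04 e6.
Outer input = (K'⊕opad) ∥ inner = 84 bd b3 79 5c ∥ 04 e6.
Outer hash (tag): sum = 132+189+179+121+92+4+230 = 947 → 03 b3.

03b3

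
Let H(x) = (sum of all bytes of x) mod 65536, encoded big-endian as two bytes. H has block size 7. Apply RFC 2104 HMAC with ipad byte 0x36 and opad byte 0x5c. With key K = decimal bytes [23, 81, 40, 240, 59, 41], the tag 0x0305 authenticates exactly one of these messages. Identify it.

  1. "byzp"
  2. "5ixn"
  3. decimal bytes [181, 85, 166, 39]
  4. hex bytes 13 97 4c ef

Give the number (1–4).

Key decimal bytes [23, 81, 40, 240, 59, 41] = 17 51 28 f0 3b 29 is 6 bytes ≤ B = 7; zero-pad to 7 bytes: K' = 17 51 28 f0 3b 29 00.
K' ⊕ ipad = 21 67 1e c6 0d 1f 36; K' ⊕ opad = 4b 0d 74 ac 67 75 5c.
m1: inner = H(21 67 1e c6 0d 1f 36 62 79 7a 70) = 03 93; tag = H(4b 0d 74 ac 67 75 5c 03 93) = 0346
m2: inner = H(21 67 1e c6 0d 1f 36 35 69 78 6e) = 03 52; tag = H(4b 0d 74 ac 67 75 5c 03 52) = 0305 ← matches
m3: inner = H(21 67 1e c6 0d 1f 36 b5 55 a6 27) = 03 a5; tag = H(4b 0d 74 ac 67 75 5c 03 a5) = 0358
m4: inner = H(21 67 1e c6 0d 1f 36 13 97 4c ef) = 03 b3; tag = H(4b 0d 74 ac 67 75 5c 03 b3) = 0366

2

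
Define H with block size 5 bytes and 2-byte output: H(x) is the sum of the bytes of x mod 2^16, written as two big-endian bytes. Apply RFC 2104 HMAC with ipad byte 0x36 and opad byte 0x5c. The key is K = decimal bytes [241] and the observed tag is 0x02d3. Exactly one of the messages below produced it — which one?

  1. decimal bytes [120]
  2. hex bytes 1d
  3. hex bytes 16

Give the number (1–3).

Key decimal bytes [241] = f1 is 1 byte ≤ B = 5; zero-pad to 5 bytes: K' = f1 00 00 00 00.
K' ⊕ ipad = c7 36 36 36 36; K' ⊕ opad = ad 5c 5c 5c 5c.
m1: inner = H(c7 36 36 36 36 78) = 02 17; tag = H(ad 5c 5c 5c 5c 02 17) = 0236
m2: inner = H(c7 36 36 36 36 1d) = 01 bc; tag = H(ad 5c 5c 5c 5c 01 bc) = 02da
m3: inner = H(c7 36 36 36 36 16) = 01 b5; tag = H(ad 5c 5c 5c 5c 01 b5) = 02d3 ← matches

3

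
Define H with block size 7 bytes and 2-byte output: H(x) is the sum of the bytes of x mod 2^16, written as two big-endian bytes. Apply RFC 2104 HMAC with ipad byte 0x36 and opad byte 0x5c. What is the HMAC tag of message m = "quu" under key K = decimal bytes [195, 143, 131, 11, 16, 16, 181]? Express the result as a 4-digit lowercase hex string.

04f7

Key decimal bytes [195, 143, 131, 11, 16, 16, 181] = c3 8f 83 0b 10 10 b5 is exactly B = 7 bytes: K' = c3 8f 83 0b 10 10 b5.
K' ⊕ ipad = f5 b9 b5 3d 26 26 83.  K' ⊕ opad = 9f d3 df 57 4c 4c e9.
Inner input = (K'⊕ipad) ∥ m = f5 b9 b5 3d 26 26 83 ∥ 71 75 75.
Inner hash: sum = 245+185+181+61+38+38+131+113+117+117 = 1226 → 04 ca.
Outer input = (K'⊕opad) ∥ inner = 9f d3 df 57 4c 4c e9 ∥ 04 ca.
Outer hash (tag): sum = 159+211+223+87+76+76+233+4+202 = 1271 → 04 f7.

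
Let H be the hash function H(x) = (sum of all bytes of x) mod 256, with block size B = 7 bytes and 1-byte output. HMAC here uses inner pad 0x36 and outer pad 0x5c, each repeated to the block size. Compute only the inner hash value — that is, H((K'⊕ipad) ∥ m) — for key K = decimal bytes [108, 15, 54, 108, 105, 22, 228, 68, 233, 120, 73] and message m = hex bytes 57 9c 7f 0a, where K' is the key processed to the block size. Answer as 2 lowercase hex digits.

18

Key decimal bytes [108, 15, 54, 108, 105, 22, 228, 68, 233, 120, 73] = 6c 0f 36 6c 69 16 e4 44 e9 78 49 is 11 bytes > B = 7, so hash it first: H(key) = 6e, then zero-pad to 7 bytes: K' = 6e 00 00 00 00 00 00.
K' ⊕ ipad = 58 36 36 36 36 36 36.
Inner input = 58 36 36 36 36 36 36 ∥ 57 9c 7f 0a.
Inner hash: sum = 88+54+54+54+54+54+54+87+156+127+10 = 792; mod 256 = 24 → 18.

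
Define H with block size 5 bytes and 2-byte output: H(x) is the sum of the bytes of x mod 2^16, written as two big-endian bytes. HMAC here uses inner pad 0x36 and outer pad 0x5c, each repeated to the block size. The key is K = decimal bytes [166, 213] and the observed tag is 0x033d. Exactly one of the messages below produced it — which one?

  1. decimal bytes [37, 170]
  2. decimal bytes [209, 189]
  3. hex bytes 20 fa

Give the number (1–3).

2

Key decimal bytes [166, 213] = a6 d5 is 2 bytes ≤ B = 5; zero-pad to 5 bytes: K' = a6 d5 00 00 00.
K' ⊕ ipad = 90 e3 36 36 36; K' ⊕ opad = fa 89 5c 5c 5c.
m1: inner = H(90 e3 36 36 36 25 aa) = 02 e4; tag = H(fa 89 5c 5c 5c 02 e4) = 037d
m2: inner = H(90 e3 36 36 36 d1 bd) = 03 a3; tag = H(fa 89 5c 5c 5c 03 a3) = 033d ← matches
m3: inner = H(90 e3 36 36 36 20 fa) = 03 2f; tag = H(fa 89 5c 5c 5c 03 2f) = 02c9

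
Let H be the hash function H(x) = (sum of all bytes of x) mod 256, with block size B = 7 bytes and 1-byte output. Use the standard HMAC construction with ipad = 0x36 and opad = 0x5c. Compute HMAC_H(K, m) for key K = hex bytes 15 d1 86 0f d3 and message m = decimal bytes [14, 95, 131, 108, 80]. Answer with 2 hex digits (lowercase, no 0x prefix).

3a

Key hex bytes 15 d1 86 0f d3 is 5 bytes ≤ B = 7; zero-pad to 7 bytes: K' = 15 d1 86 0f d3 00 00.
K' ⊕ ipad = 23 e7 b0 39 e5 36 36.  K' ⊕ opad = 49 8d da 53 8f 5c 5c.
Inner input = (K'⊕ipad) ∥ m = 23 e7 b0 39 e5 36 36 ∥ 0e 5f 83 6c 50.
Inner hash: sum = 35+231+176+57+229+54+54+14+95+131+108+80 = 1264; mod 256 = 240 → f0.
Outer input = (K'⊕opad) ∥ inner = 49 8d da 53 8f 5c 5c ∥ f0.
Outer hash (tag): sum = 73+141+218+83+143+92+92+240 = 1082; mod 256 = 58 → 3a.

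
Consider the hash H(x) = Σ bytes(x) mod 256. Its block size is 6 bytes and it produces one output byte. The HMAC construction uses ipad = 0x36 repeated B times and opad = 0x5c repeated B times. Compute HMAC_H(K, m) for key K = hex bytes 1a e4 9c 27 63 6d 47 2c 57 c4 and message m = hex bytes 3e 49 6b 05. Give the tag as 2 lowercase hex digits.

3d

Key hex bytes 1a e4 9c 27 63 6d 47 2c 57 c4 is 10 bytes > B = 6, so hash it first: H(key) = 1f, then zero-pad to 6 bytes: K' = 1f 00 00 00 00 00.
K' ⊕ ipad = 29 36 36 36 36 36.  K' ⊕ opad = 43 5c 5c 5c 5c 5c.
Inner input = (K'⊕ipad) ∥ m = 29 36 36 36 36 36 ∥ 3e 49 6b 05.
Inner hash: sum = 41+54+54+54+54+54+62+73+107+5 = 558; mod 256 = 46 → 2e.
Outer input = (K'⊕opad) ∥ inner = 43 5c 5c 5c 5c 5c ∥ 2e.
Outer hash (tag): sum = 67+92+92+92+92+92+46 = 573; mod 256 = 61 → 3d.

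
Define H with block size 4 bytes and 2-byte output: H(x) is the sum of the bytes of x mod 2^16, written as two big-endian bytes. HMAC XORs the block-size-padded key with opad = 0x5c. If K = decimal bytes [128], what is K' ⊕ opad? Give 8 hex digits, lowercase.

Key decimal bytes [128] = 80 is 1 byte ≤ B = 4; zero-pad to 4 bytes: K' = 80 00 00 00.
XOR each byte with 0x5c: 80⊕5c=dc, 00⊕5c=5c, 00⊕5c=5c, 00⊕5c=5c.

dc5c5c5c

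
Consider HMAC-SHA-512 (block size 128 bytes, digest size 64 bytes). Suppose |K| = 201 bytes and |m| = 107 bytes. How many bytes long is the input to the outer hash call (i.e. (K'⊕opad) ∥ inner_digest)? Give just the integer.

192

Key is 201 > 128 bytes, so it is hashed to 64 bytes then zero-padded to 128: |K'| = 128.
Outer input = (K'⊕opad) ∥ H(inner) → 128 + 64 = 192 bytes.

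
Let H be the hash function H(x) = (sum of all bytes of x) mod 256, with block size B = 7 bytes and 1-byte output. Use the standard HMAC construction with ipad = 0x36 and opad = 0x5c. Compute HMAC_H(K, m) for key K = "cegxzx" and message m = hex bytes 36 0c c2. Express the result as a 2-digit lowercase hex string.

98

Key "cegxzx" = 63 65 67 78 7a 78 is 6 bytes ≤ B = 7; zero-pad to 7 bytes: K' = 63 65 67 78 7a 78 00.
K' ⊕ ipad = 55 53 51 4e 4c 4e 36.  K' ⊕ opad = 3f 39 3b 24 26 24 5c.
Inner input = (K'⊕ipad) ∥ m = 55 53 51 4e 4c 4e 36 ∥ 36 0c c2.
Inner hash: sum = 85+83+81+78+76+78+54+54+12+194 = 795; mod 256 = 27 → 1b.
Outer input = (K'⊕opad) ∥ inner = 3f 39 3b 24 26 24 5c ∥ 1b.
Outer hash (tag): sum = 63+57+59+36+38+36+92+27 = 408; mod 256 = 152 → 98.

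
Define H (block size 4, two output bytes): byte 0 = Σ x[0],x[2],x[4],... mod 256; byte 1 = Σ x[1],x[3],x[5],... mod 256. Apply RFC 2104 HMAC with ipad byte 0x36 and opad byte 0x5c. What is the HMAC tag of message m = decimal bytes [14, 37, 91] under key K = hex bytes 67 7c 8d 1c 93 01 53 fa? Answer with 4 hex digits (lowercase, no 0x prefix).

6d2b

Key hex bytes 67 7c 8d 1c 93 01 53 fa is 8 bytes > B = 4, so hash it first: H(key) = da 93, then zero-pad to 4 bytes: K' = da 93 00 00.
K' ⊕ ipad = ec a5 36 36.  K' ⊕ opad = 86 cf 5c 5c.
Inner input = (K'⊕ipad) ∥ m = ec a5 36 36 ∥ 0e 25 5b.
Inner hash: even-index sum = 395 mod 256 = 139; odd-index sum = 256 mod 256 = 0 → 8b 00.
Outer input = (K'⊕opad) ∥ inner = 86 cf 5c 5c ∥ 8b 00.
Outer hash (tag): even-index sum = 365 mod 256 = 109; odd-index sum = 299 mod 256 = 43 → 6d 2b.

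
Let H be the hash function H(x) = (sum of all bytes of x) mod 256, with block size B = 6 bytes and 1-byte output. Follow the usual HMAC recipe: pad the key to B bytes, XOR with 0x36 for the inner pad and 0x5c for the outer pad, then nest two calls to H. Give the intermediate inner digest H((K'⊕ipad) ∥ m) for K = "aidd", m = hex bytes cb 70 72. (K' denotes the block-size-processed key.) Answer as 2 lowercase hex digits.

Key "aidd" = 61 69 64 64 is 4 bytes ≤ B = 6; zero-pad to 6 bytes: K' = 61 69 64 64 00 00.
K' ⊕ ipad = 57 5f 52 52 36 36.
Inner input = 57 5f 52 52 36 36 ∥ cb 70 72.
Inner hash: sum = 87+95+82+82+54+54+203+112+114 = 883; mod 256 = 115 → 73.

73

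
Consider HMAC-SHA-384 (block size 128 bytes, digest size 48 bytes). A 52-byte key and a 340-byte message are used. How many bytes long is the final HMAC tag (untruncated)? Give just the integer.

48

The tag is one SHA-384 digest: 48 bytes.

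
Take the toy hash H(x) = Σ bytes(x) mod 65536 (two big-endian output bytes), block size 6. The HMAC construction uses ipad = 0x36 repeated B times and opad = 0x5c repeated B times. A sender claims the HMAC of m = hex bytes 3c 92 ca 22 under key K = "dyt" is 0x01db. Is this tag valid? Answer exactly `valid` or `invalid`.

valid

Key "dyt" = 64 79 74 is 3 bytes ≤ B = 6; zero-pad to 6 bytes: K' = 64 79 74 00 00 00.
K' ⊕ ipad = 52 4f 42 36 36 36; K' ⊕ opad = 38 25 28 5c 5c 5c.
Inner hash: sum = 82+79+66+54+54+54+60+146+202+34 = 831 → 03 3f.
Outer hash (recomputed tag): sum = 56+37+40+92+92+92+3+63 = 475 → 01 db.
Recomputed tag = 01db; claimed = 01db → match.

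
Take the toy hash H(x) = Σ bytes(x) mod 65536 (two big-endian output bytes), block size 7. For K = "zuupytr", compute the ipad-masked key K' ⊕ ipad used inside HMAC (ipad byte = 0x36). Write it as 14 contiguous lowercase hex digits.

4c4343464f4244

Key "zuupytr" = 7a 75 75 70 79 74 72 is exactly B = 7 bytes: K' = 7a 75 75 70 79 74 72.
XOR each byte with 0x36: 7a⊕36=4c, 75⊕36=43, 75⊕36=43, 70⊕36=46, 79⊕36=4f, 74⊕36=42, 72⊕36=44.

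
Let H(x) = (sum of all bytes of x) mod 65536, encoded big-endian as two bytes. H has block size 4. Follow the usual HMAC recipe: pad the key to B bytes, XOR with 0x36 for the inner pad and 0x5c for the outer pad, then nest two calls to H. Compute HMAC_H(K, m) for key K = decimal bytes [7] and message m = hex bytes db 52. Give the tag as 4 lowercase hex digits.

Key decimal bytes [7] = 07 is 1 byte ≤ B = 4; zero-pad to 4 bytes: K' = 07 00 00 00.
K' ⊕ ipad = 31 36 36 36.  K' ⊕ opad = 5b 5c 5c 5c.
Inner input = (K'⊕ipad) ∥ m = 31 36 36 36 ∥ db 52.
Inner hash: sum = 49+54+54+54+219+82 = 512 → 02 00.
Outer input = (K'⊕opad) ∥ inner = 5b 5c 5c 5c ∥ 02 00.
Outer hash (tag): sum = 91+92+92+92+2+0 = 369 → 01 71.

0171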